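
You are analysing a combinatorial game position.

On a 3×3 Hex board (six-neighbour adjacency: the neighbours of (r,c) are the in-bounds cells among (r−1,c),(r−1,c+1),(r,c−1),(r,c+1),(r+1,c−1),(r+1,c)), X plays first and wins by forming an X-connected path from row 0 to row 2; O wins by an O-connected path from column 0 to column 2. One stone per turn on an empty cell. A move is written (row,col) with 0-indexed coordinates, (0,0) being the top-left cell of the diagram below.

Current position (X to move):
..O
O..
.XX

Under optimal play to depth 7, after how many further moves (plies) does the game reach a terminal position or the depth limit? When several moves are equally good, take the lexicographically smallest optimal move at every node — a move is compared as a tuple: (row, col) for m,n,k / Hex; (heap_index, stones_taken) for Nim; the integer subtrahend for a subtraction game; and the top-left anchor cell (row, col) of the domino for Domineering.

p1 X@[..O/O../.XX]: (0,0)[X.O/O../.XX]-1* (0,1)[.XO/O../.XX]-1 (1,1)[..O/OX./.XX]-1 (1,2)[..O/O.X/.XX]-1 (2,0)[..O/O../XXX]-1
p2 O@[X.O/O../.XX]: (0,1)[XOO/O../.XX]+1* (1,1)[X.O/OO./.XX]+1 (1,2)[X.O/O.O/.XX]+1 (2,0)[X.O/O../OXX]+1
p3 X@[XOO/O../.XX] terminal -1; root [..O/O../.XX] d7

PV length from [..O/O../.XX]: 2 plies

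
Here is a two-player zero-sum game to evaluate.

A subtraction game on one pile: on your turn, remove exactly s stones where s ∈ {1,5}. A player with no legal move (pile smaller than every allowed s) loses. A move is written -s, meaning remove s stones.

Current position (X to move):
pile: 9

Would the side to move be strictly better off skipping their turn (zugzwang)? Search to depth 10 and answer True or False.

zugzwang(9, X) = False

[9] X move#1: -1:+1/8*, -5:+1/4
[8] O move#2: -1:-1/7*, -5:-1/3
[7] X move#3: -1:+1/6*, -5:+1/2
[6] O move#4: -1:-1/5*, -5:-1/1
[5] X move#5: -1:+1/4*, -5:+1/0
[4] O move#6: -1:-1/3*
[3] X move#7: -1:+1/2*
[2] O move#8: -1:-1/1*
[1] X move#9: -1:+1/0*
[0] end (terminal -1, O#10); searched 9 to 10
suppose X passes — search the same position with O to move:
pass> [9] O move#1: -1:+1/8*, -5:+1/4
pass> [8] X move#2: -1:-1/7*, -5:-1/3
pass> [7] O move#3: -1:+1/6*, -5:+1/2
pass> [6] X move#4: -1:-1/5*, -5:-1/1
pass> [5] O move#5: -1:+1/4*, -5:+1/0
pass> [4] X move#6: -1:-1/3*
pass> [3] O move#7: -1:+1/2*
pass> [2] X move#8: -1:-1/1*
pass> [1] O move#9: -1:+1/0*
pass> [0] end (terminal -1, X#10); searched 9 to 10
for X: play +1, pass -1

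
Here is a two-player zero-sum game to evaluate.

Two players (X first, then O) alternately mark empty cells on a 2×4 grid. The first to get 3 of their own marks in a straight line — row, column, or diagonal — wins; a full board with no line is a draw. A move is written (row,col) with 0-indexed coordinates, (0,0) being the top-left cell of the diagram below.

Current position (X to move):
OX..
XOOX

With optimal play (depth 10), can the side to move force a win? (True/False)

ply 1, X at OX../XOOX | (0,2)=+0→OXX./XOOX*; (0,3)=+0→OX.X/XOOX
ply 2, O at OXX./XOOX | (0,3)=+0→OXXO/XOOX*
ply 3: OXXO/XOOX is terminal +0 (X); from OX../XOOX depth 10

X winning at [OX../XOOX]: False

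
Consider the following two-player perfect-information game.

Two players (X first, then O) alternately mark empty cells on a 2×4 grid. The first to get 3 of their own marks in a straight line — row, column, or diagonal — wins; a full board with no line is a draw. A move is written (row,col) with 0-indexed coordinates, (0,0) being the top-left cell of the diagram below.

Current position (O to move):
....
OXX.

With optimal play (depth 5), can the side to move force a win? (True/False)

p1 O@[..../OXX.]: (0,0)[O.../OXX.]-1 (0,1)[.O../OXX.]-1 (0,2)[..O./OXX.]-1 (0,3)[...O/OXX.]-1 (1,3)[..../OXXO]+0*
p2 X@[..../OXXO]: (0,0)[X.../OXXO]+0* (0,1)[.X../OXXO]+0 (0,2)[..X./OXXO]+0 (0,3)[...X/OXXO]+0
p3 O@[X.../OXXO]: (0,1)[XO../OXXO]+0* (0,2)[X.O./OXXO]+0 (0,3)[X..O/OXXO]+0
p4 X@[XO../OXXO]: (0,2)[XOX./OXXO]+0* (0,3)[XO.X/OXXO]+0
p5 O@[XOX./OXXO]: (0,3)[XOXO/OXXO]+0*
p6 X@[XOXO/OXXO] terminal +0; root [..../OXX.] d5

O winning at [..../OXX.]: False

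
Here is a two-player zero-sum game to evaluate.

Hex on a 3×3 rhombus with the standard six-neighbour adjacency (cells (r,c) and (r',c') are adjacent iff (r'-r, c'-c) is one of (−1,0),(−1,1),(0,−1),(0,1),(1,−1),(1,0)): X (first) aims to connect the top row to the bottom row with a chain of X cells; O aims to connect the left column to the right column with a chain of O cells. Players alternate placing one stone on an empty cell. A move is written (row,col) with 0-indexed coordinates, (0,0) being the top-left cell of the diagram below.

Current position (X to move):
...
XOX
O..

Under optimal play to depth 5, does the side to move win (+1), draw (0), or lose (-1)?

value(.../XOX/O.., X) = +1

ply 1, X at .../XOX/O.. | (0,0)=-1→X../XOX/O..; (0,1)=-1→.X./XOX/O..; (0,2)=+1→..X/XOX/O..*; (2,1)=-1→.../XOX/OX.; (2,2)=-1→.../XOX/O.X
ply 2, O at ..X/XOX/O.. | (0,0)=-1→O.X/XOX/O..*; (0,1)=-1→.OX/XOX/O..; (2,1)=-1→..X/XOX/OO.; (2,2)=-1→..X/XOX/O.O
ply 3, X at O.X/XOX/O.. | (0,1)=+1→OXX/XOX/O..*; (2,1)=+1→O.X/XOX/OX.; (2,2)=+1→O.X/XOX/O.X
ply 4, O at OXX/XOX/O.. | (2,1)=-1→OXX/XOX/OO.*; (2,2)=-1→OXX/XOX/O.O
ply 5, X at OXX/XOX/OO. | (2,2)=+1→OXX/XOX/OOX*
ply 6: OXX/XOX/OOX is terminal -1 (O); from .../XOX/O.. depth 5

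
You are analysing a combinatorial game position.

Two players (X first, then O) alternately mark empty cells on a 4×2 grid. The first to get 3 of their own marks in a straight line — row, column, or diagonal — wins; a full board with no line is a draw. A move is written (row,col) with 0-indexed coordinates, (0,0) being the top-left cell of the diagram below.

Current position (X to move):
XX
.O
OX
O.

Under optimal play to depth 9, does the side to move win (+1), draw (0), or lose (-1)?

value(XX/.O/OX/O., X) = 0

ply 1, X at XX/.O/OX/O. | (1,0)=+0→XX/XO/OX/O.*; (3,1)=-1→XX/.O/OX/OX
ply 2, O at XX/XO/OX/O. | (3,1)=+0→XX/XO/OX/OO*
ply 3: XX/XO/OX/OO is terminal +0 (X); from XX/.O/OX/O. depth 9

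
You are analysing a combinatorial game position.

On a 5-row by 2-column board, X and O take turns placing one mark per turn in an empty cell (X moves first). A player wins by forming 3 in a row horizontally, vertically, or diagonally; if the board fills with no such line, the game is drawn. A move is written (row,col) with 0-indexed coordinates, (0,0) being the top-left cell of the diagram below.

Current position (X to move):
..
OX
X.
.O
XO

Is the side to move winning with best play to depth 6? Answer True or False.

ply 1, X at ../OX/X./.O/XO | (0,0)=-1→X./OX/X./.O/XO; (0,1)=-1→.X/OX/X./.O/XO; (2,1)=+1→../OX/XX/.O/XO*; (3,0)=+1→../OX/X./XO/XO
ply 2, O at ../OX/XX/.O/XO | (0,0)=-1→O./OX/XX/.O/XO*; (0,1)=-1→.O/OX/XX/.O/XO; (3,0)=-1→../OX/XX/OO/XO
ply 3, X at O./OX/XX/.O/XO | (0,1)=+1→OX/OX/XX/.O/XO*; (3,0)=+1→O./OX/XX/XO/XO
ply 4: OX/OX/XX/.O/XO is terminal -1 (O); from ../OX/X./.O/XO depth 6

X winning at [../OX/X./.O/XO]: True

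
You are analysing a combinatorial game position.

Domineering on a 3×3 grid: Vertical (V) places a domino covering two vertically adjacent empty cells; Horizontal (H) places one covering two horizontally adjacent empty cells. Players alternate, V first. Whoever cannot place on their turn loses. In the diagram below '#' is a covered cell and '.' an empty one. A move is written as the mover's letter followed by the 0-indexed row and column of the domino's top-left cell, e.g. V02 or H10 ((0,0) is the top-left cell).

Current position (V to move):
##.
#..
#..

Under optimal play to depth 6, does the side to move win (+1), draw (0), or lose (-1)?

value(##./#../#.., V) = +1

p1 V@[##./#../#..]: V02[###/#.#/#..]-1 V11[##./##./##.]+1* V12[##./#.#/#.#]+1
p2 H@[##./##./##.] terminal -1; root [##./#../#..] d6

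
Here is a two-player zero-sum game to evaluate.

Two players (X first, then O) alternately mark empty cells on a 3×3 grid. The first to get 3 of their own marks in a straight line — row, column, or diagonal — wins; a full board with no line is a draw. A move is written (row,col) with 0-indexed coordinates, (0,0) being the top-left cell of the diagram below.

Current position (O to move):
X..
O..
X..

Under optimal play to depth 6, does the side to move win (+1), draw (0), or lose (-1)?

value(X../O../X.., O) = 0

p1 O@[X../O../X..]: (0,1)[XO./O../X..]-1 (0,2)[X.O/O../X..]-1 (1,1)[X../OO./X..]+0* (1,2)[X../O.O/X..]-1 (2,1)[X../O../XO.]-1 (2,2)[X../O../X.O]-1
p2 X@[X../OO./X..]: (0,1)[XX./OO./X..]-1 (0,2)[X.X/OO./X..]-1 (1,2)[X../OOX/X..]+0* (2,1)[X../OO./XX.]-1 (2,2)[X../OO./X.X]-1
p3 O@[X../OOX/X..]: (0,1)[XO./OOX/X..]+0* (0,2)[X.O/OOX/X..]+0 (2,1)[X../OOX/XO.]+0 (2,2)[X../OOX/X.O]+0
p4 X@[XO./OOX/X..]: (0,2)[XOX/OOX/X..]-1 (2,1)[XO./OOX/XX.]+0* (2,2)[XO./OOX/X.X]-1
p5 O@[XO./OOX/XX.]: (0,2)[XOO/OOX/XX.]-1 (2,2)[XO./OOX/XXO]+0*
p6 X@[XO./OOX/XXO]: (0,2)[XOX/OOX/XXO]+0*
p7 O@[XOX/OOX/XXO] terminal +0; root [X../O../X..] d6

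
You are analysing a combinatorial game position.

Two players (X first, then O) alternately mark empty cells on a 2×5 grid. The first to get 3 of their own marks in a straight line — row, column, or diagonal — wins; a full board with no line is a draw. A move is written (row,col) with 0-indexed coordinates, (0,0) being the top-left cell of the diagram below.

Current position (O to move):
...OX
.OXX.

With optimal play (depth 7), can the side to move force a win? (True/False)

p1 O@[...OX/.OXX.]: (0,0)[O..OX/.OXX.]-1 (0,1)[.O.OX/.OXX.]-1 (0,2)[..OOX/.OXX.]-1 (1,0)[...OX/OOXX.]-1 (1,4)[...OX/.OXXO]+0*
p2 X@[...OX/.OXXO]: (0,0)[X..OX/.OXXO]+0* (0,1)[.X.OX/.OXXO]+0 (0,2)[..XOX/.OXXO]+0 (1,0)[...OX/XOXXO]+0
p3 O@[X..OX/.OXXO]: (0,1)[XO.OX/.OXXO]+0* (0,2)[X.OOX/.OXXO]+0 (1,0)[X..OX/OOXXO]+0
p4 X@[XO.OX/.OXXO]: (0,2)[XOXOX/.OXXO]+0* (1,0)[XO.OX/XOXXO]-1
p5 O@[XOXOX/.OXXO]: (1,0)[XOXOX/OOXXO]+0*
p6 X@[XOXOX/OOXXO] terminal +0; root [...OX/.OXX.] d7

O winning at [...OX/.OXX.]: False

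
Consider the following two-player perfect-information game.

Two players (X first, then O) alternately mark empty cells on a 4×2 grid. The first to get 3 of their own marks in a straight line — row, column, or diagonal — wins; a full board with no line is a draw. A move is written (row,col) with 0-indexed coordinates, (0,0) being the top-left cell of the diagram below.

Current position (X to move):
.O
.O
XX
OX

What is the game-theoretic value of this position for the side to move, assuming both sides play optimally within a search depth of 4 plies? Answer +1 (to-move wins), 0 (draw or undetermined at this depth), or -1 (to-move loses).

[.O/.O/XX/OX] X move#1: (0,0):+0/XO/.O/XX/OX*, (1,0):+0/.O/XO/XX/OX
[XO/.O/XX/OX] O move#2: (1,0):+0/XO/OO/XX/OX*
[XO/OO/XX/OX] end (terminal +0, X#3); searched .O/.O/XX/OX to 4

value(.O/.O/XX/OX, X) = 0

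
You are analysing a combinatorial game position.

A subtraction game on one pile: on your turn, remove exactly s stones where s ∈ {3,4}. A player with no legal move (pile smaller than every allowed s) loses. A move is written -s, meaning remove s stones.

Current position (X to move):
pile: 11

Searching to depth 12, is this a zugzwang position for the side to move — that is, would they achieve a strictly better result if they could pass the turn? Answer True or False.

zugzwang(11, X) = False

[11] X move#1: -3:+1/8*, -4:+1/7
[8] O move#2: -3:-1/5*, -4:-1/4
[5] X move#3: -3:+1/2*, -4:+1/1
[2] end (terminal -1, O#4); searched 11 to 12
if X skipped the turn, O would face:
~ [11] O move#1: -3:+1/8*, -4:+1/7
~ [8] X move#2: -3:-1/5*, -4:-1/4
~ [5] O move#3: -3:+1/2*, -4:+1/1
~ [2] end (terminal -1, X#4); searched 11 to 12
compare (X): move=+1 vs pass=-1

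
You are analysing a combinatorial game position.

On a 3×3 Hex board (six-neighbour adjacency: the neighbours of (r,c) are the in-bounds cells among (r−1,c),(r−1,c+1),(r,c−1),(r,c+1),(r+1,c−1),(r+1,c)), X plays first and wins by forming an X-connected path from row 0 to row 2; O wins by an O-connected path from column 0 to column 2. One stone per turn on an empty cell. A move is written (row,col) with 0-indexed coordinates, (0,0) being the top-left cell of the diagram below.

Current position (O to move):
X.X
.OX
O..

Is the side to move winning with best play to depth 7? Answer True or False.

O winning at [X.X/.OX/O..]: False

p1 O@[X.X/.OX/O..]: (0,1)[XOX/.OX/O..]-1* (1,0)[X.X/OOX/O..]-1 (2,1)[X.X/.OX/OO.]-1 (2,2)[X.X/.OX/O.O]-1
p2 X@[XOX/.OX/O..]: (1,0)[XOX/XOX/O..]+1* (2,1)[XOX/.OX/OX.]+1 (2,2)[XOX/.OX/O.X]+1
p3 O@[XOX/XOX/O..]: (2,1)[XOX/XOX/OO.]-1* (2,2)[XOX/XOX/O.O]-1
p4 X@[XOX/XOX/OO.]: (2,2)[XOX/XOX/OOX]+1*
p5 O@[XOX/XOX/OOX] terminal -1; root [X.X/.OX/O..] d7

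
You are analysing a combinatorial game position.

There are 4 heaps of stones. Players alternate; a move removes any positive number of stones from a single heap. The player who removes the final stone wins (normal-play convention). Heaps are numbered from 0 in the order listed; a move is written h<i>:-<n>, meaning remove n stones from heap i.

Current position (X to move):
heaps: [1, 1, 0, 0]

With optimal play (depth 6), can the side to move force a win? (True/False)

ply 1, X at (1,1,0,0) | h0:-1=-1→(0,1,0,0)*; h1:-1=-1→(1,0,0,0)
ply 2, O at (0,1,0,0) | h1:-1=+1→(0,0,0,0)*
ply 3: (0,0,0,0) is terminal -1 (X); from (1,1,0,0) depth 6

X winning at [(1,1,0,0)]: False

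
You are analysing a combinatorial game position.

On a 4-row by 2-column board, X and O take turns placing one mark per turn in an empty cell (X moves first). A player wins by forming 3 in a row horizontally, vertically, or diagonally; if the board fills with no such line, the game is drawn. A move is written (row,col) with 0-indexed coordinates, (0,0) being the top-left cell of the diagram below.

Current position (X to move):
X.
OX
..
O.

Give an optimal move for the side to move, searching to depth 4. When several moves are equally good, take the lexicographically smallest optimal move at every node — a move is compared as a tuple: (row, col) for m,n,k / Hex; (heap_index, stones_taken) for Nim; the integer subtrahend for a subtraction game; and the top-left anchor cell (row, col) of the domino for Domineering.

X's best at [X./OX/../O.]: (2,0)

[X./OX/../O.] X move#1: (0,1):-1/XX/OX/../O., (2,0):+0/X./OX/X./O.*, (2,1):-1/X./OX/.X/O., (3,1):-1/X./OX/../OX
[X./OX/X./O.] O move#2: (0,1):+0/XO/OX/X./O.*, (2,1):+0/X./OX/XO/O., (3,1):+0/X./OX/X./OO
[XO/OX/X./O.] X move#3: (2,1):+0/XO/OX/XX/O.*, (3,1):+0/XO/OX/X./OX
[XO/OX/XX/O.] O move#4: (3,1):+0/XO/OX/XX/OO*
[XO/OX/XX/OO] end (terminal +0, X#5); searched X./OX/../O. to 4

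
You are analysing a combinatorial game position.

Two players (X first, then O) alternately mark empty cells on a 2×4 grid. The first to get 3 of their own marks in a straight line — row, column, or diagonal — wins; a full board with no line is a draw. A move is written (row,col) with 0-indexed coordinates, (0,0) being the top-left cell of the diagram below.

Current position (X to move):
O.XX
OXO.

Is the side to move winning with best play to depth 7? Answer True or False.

ply 1, X at O.XX/OXO. | (0,1)=+1→OXXX/OXO.*; (1,3)=+0→O.XX/OXOX
ply 2: OXXX/OXO. is terminal -1 (O); from O.XX/OXO. depth 7

X winning at [O.XX/OXO.]: True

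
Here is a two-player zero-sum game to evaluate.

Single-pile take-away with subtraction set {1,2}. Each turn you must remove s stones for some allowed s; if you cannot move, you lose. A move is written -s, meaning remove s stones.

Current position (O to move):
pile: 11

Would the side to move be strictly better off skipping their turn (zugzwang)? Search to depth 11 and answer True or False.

zugzwang(11, O) = False

[11] O move#1: -1:-1/10, -2:+1/9*
[9] X move#2: -1:-1/8*, -2:-1/7
[8] O move#3: -1:-1/7, -2:+1/6*
[6] X move#4: -1:-1/5*, -2:-1/4
[5] O move#5: -1:-1/4, -2:+1/3*
[3] X move#6: -1:-1/2*, -2:-1/1
[2] O move#7: -1:-1/1, -2:+1/0*
[0] end (terminal -1, X#8); searched 11 to 11
suppose O passes — search the same position with X to move:
pass> [11] X move#1: -1:-1/10, -2:+1/9*
pass> [9] O move#2: -1:-1/8*, -2:-1/7
pass> [8] X move#3: -1:-1/7, -2:+1/6*
pass> [6] O move#4: -1:-1/5*, -2:-1/4
pass> [5] X move#5: -1:-1/4, -2:+1/3*
pass> [3] O move#6: -1:-1/2*, -2:-1/1
pass> [2] X move#7: -1:-1/1, -2:+1/0*
pass> [0] end (terminal -1, O#8); searched 11 to 11
for O: play +1, pass -1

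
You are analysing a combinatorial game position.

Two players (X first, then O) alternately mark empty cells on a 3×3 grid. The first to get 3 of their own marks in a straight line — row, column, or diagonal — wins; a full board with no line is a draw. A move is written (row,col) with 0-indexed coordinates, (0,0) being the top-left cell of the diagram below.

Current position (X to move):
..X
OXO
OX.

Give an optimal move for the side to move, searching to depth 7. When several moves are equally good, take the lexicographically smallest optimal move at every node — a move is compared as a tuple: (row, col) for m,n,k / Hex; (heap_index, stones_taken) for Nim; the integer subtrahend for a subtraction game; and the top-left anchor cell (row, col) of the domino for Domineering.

[..X/OXO/OX.] X move#1: (0,0):+1/X.X/OXO/OX.*, (0,1):+1/.XX/OXO/OX., (2,2):-1/..X/OXO/OXX
[X.X/OXO/OX.] O move#2: (0,1):-1/XOX/OXO/OX.*, (2,2):-1/X.X/OXO/OXO
[XOX/OXO/OX.] X move#3: (2,2):+1/XOX/OXO/OXX*
[XOX/OXO/OXX] end (terminal -1, O#4); searched ..X/OXO/OX. to 7

X's best at [..X/OXO/OX.]: (0,0)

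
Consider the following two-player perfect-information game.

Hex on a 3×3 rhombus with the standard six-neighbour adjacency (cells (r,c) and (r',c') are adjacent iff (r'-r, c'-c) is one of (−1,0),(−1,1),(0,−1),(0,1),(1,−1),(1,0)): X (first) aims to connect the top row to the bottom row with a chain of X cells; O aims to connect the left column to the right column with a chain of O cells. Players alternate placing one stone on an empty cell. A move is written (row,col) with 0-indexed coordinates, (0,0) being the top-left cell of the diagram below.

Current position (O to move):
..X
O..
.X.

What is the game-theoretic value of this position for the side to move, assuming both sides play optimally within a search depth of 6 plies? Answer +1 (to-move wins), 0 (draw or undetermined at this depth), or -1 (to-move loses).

[..X/O../.X.] O move#1: (0,0):-1/O.X/O../.X.*, (0,1):-1/.OX/O../.X., (1,1):-1/..X/OO./.X., (1,2):-1/..X/O.O/.X., (2,0):-1/..X/O../OX., (2,2):-1/..X/O../.XO
[O.X/O../.X.] X move#2: (0,1):+1/OXX/O../.X.*, (1,1):+1/O.X/OX./.X., (1,2):+1/O.X/O.X/.X., (2,0):+1/O.X/O../XX., (2,2):+1/O.X/O../.XX
[OXX/O../.X.] O move#3: (1,1):-1/OXX/OO./.X.*, (1,2):-1/OXX/O.O/.X., (2,0):-1/OXX/O../OX., (2,2):-1/OXX/O../.XO
[OXX/OO./.X.] X move#4: (1,2):+1/OXX/OOX/.X.*, (2,0):-1/OXX/OO./XX., (2,2):-1/OXX/OO./.XX
[OXX/OOX/.X.] end (terminal -1, O#5); searched ..X/O../.X. to 6

value(..X/O../.X., O) = -1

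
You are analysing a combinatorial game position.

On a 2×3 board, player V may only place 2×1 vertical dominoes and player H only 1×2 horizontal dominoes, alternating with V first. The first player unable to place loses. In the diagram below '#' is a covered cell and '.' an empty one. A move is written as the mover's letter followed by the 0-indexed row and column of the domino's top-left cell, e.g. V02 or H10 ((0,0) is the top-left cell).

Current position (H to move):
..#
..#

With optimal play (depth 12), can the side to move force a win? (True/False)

H winning at [..#/..#]: True

p1 H@[..#/..#]: H00[###/..#]+1* H10[..#/###]+1
p2 V@[###/..#] terminal -1; root [..#/..#] d12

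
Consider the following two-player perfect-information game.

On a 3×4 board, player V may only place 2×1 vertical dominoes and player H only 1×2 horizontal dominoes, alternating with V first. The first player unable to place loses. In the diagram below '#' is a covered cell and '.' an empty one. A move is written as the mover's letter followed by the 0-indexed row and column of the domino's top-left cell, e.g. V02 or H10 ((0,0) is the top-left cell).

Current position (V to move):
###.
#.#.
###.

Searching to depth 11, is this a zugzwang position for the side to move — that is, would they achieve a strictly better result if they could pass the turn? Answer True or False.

[###./#.#./###.] V move#1: V03:+1/####/#.##/###.*, V13:+1/###./#.##/####
[####/#.##/###.] end (terminal -1, H#2); searched ###./#.#./###. to 11
suppose V passes — search the same position with H to move:
pass> [###./#.#./###.] end (terminal -1, H#1); searched ###./#.#./###. to 11
for V: play +1, pass +1

zugzwang(###./#.#./###., V) = False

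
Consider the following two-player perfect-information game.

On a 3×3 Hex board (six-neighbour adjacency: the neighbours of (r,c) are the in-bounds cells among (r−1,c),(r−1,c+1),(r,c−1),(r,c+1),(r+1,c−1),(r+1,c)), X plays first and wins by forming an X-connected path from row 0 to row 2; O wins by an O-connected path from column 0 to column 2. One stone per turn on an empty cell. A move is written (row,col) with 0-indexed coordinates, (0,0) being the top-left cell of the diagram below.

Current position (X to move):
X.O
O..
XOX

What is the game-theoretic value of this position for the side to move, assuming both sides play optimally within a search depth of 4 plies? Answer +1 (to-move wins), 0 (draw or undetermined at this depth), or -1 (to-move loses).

value(X.O/O../XOX, X) = -1

p1 X@[X.O/O../XOX]: (0,1)[XXO/O../XOX]-1* (1,1)[X.O/OX./XOX]-1 (1,2)[X.O/O.X/XOX]-1
p2 O@[XXO/O../XOX]: (1,1)[XXO/OO./XOX]+1* (1,2)[XXO/O.O/XOX]-1
p3 X@[XXO/OO./XOX] terminal -1; root [X.O/O../XOX] d4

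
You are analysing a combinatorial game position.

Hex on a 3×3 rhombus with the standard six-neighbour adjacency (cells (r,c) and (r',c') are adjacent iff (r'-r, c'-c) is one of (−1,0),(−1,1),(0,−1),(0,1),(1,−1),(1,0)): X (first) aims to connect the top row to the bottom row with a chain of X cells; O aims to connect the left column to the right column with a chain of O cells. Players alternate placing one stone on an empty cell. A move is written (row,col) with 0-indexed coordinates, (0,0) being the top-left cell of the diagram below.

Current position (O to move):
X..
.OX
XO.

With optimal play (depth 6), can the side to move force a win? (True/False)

O winning at [X../.OX/XO.]: True

p1 O@[X../.OX/XO.]: (0,1)[XO./.OX/XO.]-1 (0,2)[X.O/.OX/XO.]-1 (1,0)[X../OOX/XO.]+1* (2,2)[X../.OX/XOO]-1
p2 X@[X../OOX/XO.]: (0,1)[XX./OOX/XO.]-1* (0,2)[X.X/OOX/XO.]-1 (2,2)[X../OOX/XOX]-1
p3 O@[XX./OOX/XO.]: (0,2)[XXO/OOX/XO.]+1* (2,2)[XX./OOX/XOO]+1
p4 X@[XXO/OOX/XO.] terminal -1; root [X../.OX/XO.] d6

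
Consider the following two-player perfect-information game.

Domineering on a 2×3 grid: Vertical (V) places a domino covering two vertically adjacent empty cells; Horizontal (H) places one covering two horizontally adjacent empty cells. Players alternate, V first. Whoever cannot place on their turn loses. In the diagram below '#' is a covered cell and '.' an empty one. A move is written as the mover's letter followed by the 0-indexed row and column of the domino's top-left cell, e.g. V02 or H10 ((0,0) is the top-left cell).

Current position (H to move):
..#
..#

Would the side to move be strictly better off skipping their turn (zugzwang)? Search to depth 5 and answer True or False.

zugzwang(..#/..#, H) = False

ply 1, H at ..#/..# | H00=+1→###/..#*; H10=+1→..#/###
ply 2: ###/..# is terminal -1 (V); from ..#/..# depth 5
suppose H passes — search the same position with V to move:
pass> ply 1, V at ..#/..# | V00=+1→#.#/#.#*; V01=+1→.##/.##
pass> ply 2: #.#/#.# is terminal -1 (H); from ..#/..# depth 5
for H: play +1, pass -1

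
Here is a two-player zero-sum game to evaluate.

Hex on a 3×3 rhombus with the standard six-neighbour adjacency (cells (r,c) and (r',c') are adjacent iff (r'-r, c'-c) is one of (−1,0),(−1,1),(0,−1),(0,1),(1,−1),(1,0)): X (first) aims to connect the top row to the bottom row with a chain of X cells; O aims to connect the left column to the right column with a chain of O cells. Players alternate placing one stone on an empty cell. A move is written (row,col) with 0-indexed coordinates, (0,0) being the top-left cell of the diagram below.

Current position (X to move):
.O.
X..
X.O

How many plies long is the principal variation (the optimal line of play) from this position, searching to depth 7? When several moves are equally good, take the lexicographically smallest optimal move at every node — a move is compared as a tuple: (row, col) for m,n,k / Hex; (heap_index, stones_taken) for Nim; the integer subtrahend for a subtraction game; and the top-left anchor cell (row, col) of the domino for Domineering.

ply 1, X at .O./X../X.O | (0,0)=+1→XO./X../X.O*; (0,2)=+1→.OX/X../X.O; (1,1)=+1→.O./XX./X.O; (1,2)=+1→.O./X.X/X.O; (2,1)=+1→.O./X../XXO
ply 2: XO./X../X.O is terminal -1 (O); from .O./X../X.O depth 7

PV length from [.O./X../X.O]: 1 ply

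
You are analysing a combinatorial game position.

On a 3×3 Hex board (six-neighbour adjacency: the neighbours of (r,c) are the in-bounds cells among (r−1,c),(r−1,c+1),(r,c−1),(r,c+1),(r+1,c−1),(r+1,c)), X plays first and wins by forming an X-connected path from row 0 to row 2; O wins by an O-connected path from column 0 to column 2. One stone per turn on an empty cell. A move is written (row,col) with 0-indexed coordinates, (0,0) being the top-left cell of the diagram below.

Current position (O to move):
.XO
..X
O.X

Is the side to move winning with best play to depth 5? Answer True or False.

O winning at [.XO/..X/O.X]: True

p1 O@[.XO/..X/O.X]: (0,0)[OXO/..X/O.X]-1 (1,0)[.XO/O.X/O.X]-1 (1,1)[.XO/.OX/O.X]+1* (2,1)[.XO/..X/OOX]-1
p2 X@[.XO/.OX/O.X] terminal -1; root [.XO/..X/O.X] d5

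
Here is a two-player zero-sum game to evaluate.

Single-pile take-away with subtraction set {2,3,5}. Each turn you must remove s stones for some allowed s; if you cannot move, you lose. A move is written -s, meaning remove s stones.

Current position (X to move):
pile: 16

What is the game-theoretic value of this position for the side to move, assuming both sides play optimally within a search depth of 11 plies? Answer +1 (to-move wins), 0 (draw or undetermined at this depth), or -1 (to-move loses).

value(16, X) = +1

ply 1, X at 16 | -2=+1→14*; -3=-1→13; -5=-1→11
ply 2, O at 14 | -2=-1→12*; -3=-1→11; -5=-1→9
ply 3, X at 12 | -2=-1→10; -3=-1→9; -5=+1→7*
ply 4, O at 7 | -2=-1→5*; -3=-1→4; -5=-1→2
ply 5, X at 5 | -2=-1→3; -3=-1→2; -5=+1→0*
ply 6: 0 is terminal -1 (O); from 16 depth 11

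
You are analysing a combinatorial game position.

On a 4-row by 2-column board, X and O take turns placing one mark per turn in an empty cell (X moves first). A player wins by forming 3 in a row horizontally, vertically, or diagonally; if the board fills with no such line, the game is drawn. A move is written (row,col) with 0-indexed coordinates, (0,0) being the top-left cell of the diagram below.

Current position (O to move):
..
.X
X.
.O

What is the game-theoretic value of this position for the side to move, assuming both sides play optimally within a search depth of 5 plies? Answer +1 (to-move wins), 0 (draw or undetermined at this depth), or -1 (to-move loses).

value(../.X/X./.O, O) = 0

ply 1, O at ../.X/X./.O | (0,0)=+0→O./.X/X./.O*; (0,1)=-1→.O/.X/X./.O; (1,0)=+0→../OX/X./.O; (2,1)=-1→../.X/XO/.O; (3,0)=+0→../.X/X./OO
ply 2, X at O./.X/X./.O | (0,1)=+0→OX/.X/X./.O*; (1,0)=+0→O./XX/X./.O; (2,1)=+0→O./.X/XX/.O; (3,0)=+0→O./.X/X./XO
ply 3, O at OX/.X/X./.O | (1,0)=-1→OX/OX/X./.O; (2,1)=+0→OX/.X/XO/.O*; (3,0)=-1→OX/.X/X./OO
ply 4, X at OX/.X/XO/.O | (1,0)=+0→OX/XX/XO/.O*; (3,0)=+0→OX/.X/XO/XO
ply 5, O at OX/XX/XO/.O | (3,0)=+0→OX/XX/XO/OO*
ply 6: OX/XX/XO/OO is terminal +0 (X); from ../.X/X./.O depth 5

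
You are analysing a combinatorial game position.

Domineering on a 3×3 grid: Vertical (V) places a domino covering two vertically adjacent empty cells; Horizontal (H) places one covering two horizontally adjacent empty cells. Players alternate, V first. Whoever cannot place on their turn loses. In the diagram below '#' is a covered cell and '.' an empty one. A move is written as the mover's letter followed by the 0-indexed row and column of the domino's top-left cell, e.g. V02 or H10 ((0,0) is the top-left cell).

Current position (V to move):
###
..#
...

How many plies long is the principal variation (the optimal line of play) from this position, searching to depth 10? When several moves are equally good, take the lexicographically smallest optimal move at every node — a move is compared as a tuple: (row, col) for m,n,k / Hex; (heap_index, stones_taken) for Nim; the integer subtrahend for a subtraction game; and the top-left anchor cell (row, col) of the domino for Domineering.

p1 V@[###/..#/...]: V10[###/#.#/#..]-1 V11[###/.##/.#.]+1*
p2 H@[###/.##/.#.] terminal -1; root [###/..#/...] d10

PV length from [###/..#/...]: 1 ply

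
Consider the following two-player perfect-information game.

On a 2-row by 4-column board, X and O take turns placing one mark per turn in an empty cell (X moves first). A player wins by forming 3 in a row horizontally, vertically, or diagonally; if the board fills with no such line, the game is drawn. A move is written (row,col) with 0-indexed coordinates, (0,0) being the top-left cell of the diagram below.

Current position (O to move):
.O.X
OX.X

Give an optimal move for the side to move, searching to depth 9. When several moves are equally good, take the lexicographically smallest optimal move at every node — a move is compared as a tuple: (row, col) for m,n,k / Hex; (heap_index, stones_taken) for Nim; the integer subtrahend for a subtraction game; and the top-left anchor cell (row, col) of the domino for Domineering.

O's best at [.O.X/OX.X]: (1,2)

ply 1, O at .O.X/OX.X | (0,0)=-1→OO.X/OX.X; (0,2)=-1→.OOX/OX.X; (1,2)=+0→.O.X/OXOX*
ply 2, X at .O.X/OXOX | (0,0)=+0→XO.X/OXOX*; (0,2)=+0→.OXX/OXOX
ply 3, O at XO.X/OXOX | (0,2)=+0→XOOX/OXOX*
ply 4: XOOX/OXOX is terminal +0 (X); from .O.X/OX.X depth 9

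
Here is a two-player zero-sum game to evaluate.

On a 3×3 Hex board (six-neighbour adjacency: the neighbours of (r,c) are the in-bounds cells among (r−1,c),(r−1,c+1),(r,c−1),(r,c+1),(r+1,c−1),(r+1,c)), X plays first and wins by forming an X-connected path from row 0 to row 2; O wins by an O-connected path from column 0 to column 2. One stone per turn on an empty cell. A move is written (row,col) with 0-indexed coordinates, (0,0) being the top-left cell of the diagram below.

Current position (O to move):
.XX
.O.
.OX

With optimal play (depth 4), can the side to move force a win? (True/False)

O winning at [.XX/.O./.OX]: True

ply 1, O at .XX/.O./.OX | (0,0)=-1→OXX/.O./.OX; (1,0)=-1→.XX/OO./.OX; (1,2)=+1→.XX/.OO/.OX*; (2,0)=-1→.XX/.O./OOX
ply 2, X at .XX/.OO/.OX | (0,0)=-1→XXX/.OO/.OX*; (1,0)=-1→.XX/XOO/.OX; (2,0)=-1→.XX/.OO/XOX
ply 3, O at XXX/.OO/.OX | (1,0)=+1→XXX/OOO/.OX*; (2,0)=+1→XXX/.OO/OOX
ply 4: XXX/OOO/.OX is terminal -1 (X); from .XX/.O./.OX depth 4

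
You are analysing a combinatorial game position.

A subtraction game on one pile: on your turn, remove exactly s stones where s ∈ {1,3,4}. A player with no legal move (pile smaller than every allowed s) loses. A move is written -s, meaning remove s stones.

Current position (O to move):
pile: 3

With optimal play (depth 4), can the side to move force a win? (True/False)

O winning at [3]: True

ply 1, O at 3 | -1=+1→2*; -3=+1→0
ply 2, X at 2 | -1=-1→1*
ply 3, O at 1 | -1=+1→0*
ply 4: 0 is terminal -1 (X); from 3 depth 4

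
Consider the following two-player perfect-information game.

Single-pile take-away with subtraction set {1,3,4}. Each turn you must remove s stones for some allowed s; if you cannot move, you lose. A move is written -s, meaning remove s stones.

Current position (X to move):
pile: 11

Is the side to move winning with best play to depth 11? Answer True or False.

X winning at [11]: True

ply 1, X at 11 | -1=-1→10; -3=-1→8; -4=+1→7*
ply 2, O at 7 | -1=-1→6*; -3=-1→4; -4=-1→3
ply 3, X at 6 | -1=-1→5; -3=-1→3; -4=+1→2*
ply 4, O at 2 | -1=-1→1*
ply 5, X at 1 | -1=+1→0*
ply 6: 0 is terminal -1 (O); from 11 depth 11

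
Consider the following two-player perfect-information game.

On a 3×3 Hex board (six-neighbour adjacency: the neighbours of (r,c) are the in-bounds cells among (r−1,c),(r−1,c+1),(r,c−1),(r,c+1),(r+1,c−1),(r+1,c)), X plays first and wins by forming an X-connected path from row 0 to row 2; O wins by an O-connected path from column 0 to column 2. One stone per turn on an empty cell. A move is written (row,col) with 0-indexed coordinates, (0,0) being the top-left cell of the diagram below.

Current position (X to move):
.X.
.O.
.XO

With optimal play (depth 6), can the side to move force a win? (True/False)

ply 1, X at .X./.O./.XO | (0,0)=-1→XX./.O./.XO*; (0,2)=-1→.XX/.O./.XO; (1,0)=-1→.X./XO./.XO; (1,2)=-1→.X./.OX/.XO; (2,0)=-1→.X./.O./XXO
ply 2, O at XX./.O./.XO | (0,2)=+1→XXO/.O./.XO*; (1,0)=+1→XX./OO./.XO; (1,2)=+1→XX./.OO/.XO; (2,0)=+1→XX./.O./OXO
ply 3, X at XXO/.O./.XO | (1,0)=-1→XXO/XO./.XO*; (1,2)=-1→XXO/.OX/.XO; (2,0)=-1→XXO/.O./XXO
ply 4, O at XXO/XO./.XO | (1,2)=-1→XXO/XOO/.XO; (2,0)=+1→XXO/XO./OXO*
ply 5: XXO/XO./OXO is terminal -1 (X); from .X./.O./.XO depth 6

X winning at [.X./.O./.XO]: False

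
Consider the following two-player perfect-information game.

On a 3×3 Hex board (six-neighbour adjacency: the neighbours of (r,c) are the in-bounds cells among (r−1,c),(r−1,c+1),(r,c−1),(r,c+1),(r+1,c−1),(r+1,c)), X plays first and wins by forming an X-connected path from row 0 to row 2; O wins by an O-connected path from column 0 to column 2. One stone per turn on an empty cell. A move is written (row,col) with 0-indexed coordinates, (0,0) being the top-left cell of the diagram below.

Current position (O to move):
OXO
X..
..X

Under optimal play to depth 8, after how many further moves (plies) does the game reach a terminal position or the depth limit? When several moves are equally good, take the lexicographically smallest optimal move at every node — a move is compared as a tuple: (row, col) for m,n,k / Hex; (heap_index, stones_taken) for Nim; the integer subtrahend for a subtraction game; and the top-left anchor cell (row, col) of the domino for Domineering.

[OXO/X../..X] O move#1: (1,1):-1/OXO/XO./..X*, (1,2):-1/OXO/X.O/..X, (2,0):-1/OXO/X../O.X, (2,1):-1/OXO/X../.OX
[OXO/XO./..X] X move#2: (1,2):-1/OXO/XOX/..X, (2,0):+1/OXO/XO./X.X*, (2,1):-1/OXO/XO./.XX
[OXO/XO./X.X] end (terminal -1, O#3); searched OXO/X../..X to 8

PV length from [OXO/X../..X]: 2 plies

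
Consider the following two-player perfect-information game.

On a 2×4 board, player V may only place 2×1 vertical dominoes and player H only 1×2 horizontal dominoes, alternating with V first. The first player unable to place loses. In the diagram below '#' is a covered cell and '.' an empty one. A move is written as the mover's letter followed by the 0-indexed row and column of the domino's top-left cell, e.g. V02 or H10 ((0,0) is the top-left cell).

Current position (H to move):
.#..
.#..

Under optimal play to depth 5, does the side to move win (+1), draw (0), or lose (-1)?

value(.#../.#.., H) = +1

[.#../.#..] H move#1: H02:+1/.###/.#..*, H12:+1/.#../.###
[.###/.#..] V move#2: V00:-1/####/##..*
[####/##..] H move#3: H12:+1/####/####*
[####/####] end (terminal -1, V#4); searched .#../.#.. to 5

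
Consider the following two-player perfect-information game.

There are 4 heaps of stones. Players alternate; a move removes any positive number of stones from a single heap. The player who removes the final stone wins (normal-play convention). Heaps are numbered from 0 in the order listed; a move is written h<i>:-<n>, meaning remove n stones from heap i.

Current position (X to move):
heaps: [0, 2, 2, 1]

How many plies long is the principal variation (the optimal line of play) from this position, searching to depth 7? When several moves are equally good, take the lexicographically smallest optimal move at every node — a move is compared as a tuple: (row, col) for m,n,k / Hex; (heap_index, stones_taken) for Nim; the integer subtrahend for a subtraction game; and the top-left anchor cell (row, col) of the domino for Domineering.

[(0,2,2,1)] X move#1: h1:-1:-1/(0,1,2,1), h1:-2:-1/(0,0,2,1), h2:-1:-1/(0,2,1,1), h2:-2:-1/(0,2,0,1), h3:-1:+1/(0,2,2,0)*
[(0,2,2,0)] O move#2: h1:-1:-1/(0,1,2,0)*, h1:-2:-1/(0,0,2,0), h2:-1:-1/(0,2,1,0), h2:-2:-1/(0,2,0,0)
[(0,1,2,0)] X move#3: h1:-1:-1/(0,0,2,0), h2:-1:+1/(0,1,1,0)*, h2:-2:-1/(0,1,0,0)
[(0,1,1,0)] O move#4: h1:-1:-1/(0,0,1,0)*, h2:-1:-1/(0,1,0,0)
[(0,0,1,0)] X move#5: h2:-1:+1/(0,0,0,0)*
[(0,0,0,0)] end (terminal -1, O#6); searched (0,2,2,1) to 7

PV length from [(0,2,2,1)]: 5 plies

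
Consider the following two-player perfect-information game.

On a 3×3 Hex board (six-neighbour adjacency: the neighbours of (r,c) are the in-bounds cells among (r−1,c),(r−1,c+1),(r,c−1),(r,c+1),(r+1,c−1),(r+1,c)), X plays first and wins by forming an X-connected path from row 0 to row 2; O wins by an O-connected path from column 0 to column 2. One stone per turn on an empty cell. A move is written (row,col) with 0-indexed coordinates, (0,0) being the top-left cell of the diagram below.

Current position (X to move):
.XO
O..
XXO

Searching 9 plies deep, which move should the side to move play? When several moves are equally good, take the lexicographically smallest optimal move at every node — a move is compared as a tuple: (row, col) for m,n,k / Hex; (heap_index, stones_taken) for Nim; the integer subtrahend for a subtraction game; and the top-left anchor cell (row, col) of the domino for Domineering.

X's best at [.XO/O../XXO]: (1,1)

p1 X@[.XO/O../XXO]: (0,0)[XXO/O../XXO]-1 (1,1)[.XO/OX./XXO]+1* (1,2)[.XO/O.X/XXO]-1
p2 O@[.XO/OX./XXO] terminal -1; root [.XO/O../XXO] d9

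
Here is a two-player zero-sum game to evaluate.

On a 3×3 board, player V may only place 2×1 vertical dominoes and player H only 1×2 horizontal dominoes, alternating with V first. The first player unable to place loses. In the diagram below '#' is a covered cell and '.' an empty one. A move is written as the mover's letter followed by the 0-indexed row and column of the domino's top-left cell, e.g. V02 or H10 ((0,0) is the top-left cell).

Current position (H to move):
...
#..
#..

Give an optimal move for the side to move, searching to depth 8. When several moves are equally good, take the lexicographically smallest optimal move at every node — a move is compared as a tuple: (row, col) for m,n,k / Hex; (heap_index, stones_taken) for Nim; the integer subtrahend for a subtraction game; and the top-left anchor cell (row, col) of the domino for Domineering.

p1 H@[.../#../#..]: H00[##./#../#..]-1 H01[.##/#../#..]-1 H11[.../###/#..]+1* H21[.../#../###]-1
p2 V@[.../###/#..] terminal -1; root [.../#../#..] d8

H's best at [.../#../#..]: H11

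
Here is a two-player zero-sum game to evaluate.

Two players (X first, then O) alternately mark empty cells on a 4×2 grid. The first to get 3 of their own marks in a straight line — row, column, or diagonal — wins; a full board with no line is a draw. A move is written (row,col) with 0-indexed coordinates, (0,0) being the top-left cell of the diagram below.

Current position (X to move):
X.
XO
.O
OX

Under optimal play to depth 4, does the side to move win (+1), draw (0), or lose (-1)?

p1 X@[X./XO/.O/OX]: (0,1)[XX/XO/.O/OX]+0 (2,0)[X./XO/XO/OX]+1*
p2 O@[X./XO/XO/OX] terminal -1; root [X./XO/.O/OX] d4

value(X./XO/.O/OX, X) = +1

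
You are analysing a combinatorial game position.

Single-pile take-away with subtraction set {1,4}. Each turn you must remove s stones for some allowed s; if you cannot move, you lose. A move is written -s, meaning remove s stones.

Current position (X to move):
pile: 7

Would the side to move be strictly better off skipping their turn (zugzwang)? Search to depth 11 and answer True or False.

ply 1, X at 7 | -1=-1→6*; -4=-1→3
ply 2, O at 6 | -1=+1→5*; -4=+1→2
ply 3, X at 5 | -1=-1→4*; -4=-1→1
ply 4, O at 4 | -1=-1→3; -4=+1→0*
ply 5: 0 is terminal -1 (X); from 7 depth 11
if X skipped the turn, O would face:
~ ply 1, O at 7 | -1=-1→6*; -4=-1→3
~ ply 2, X at 6 | -1=+1→5*; -4=+1→2
~ ply 3, O at 5 | -1=-1→4*; -4=-1→1
~ ply 4, X at 4 | -1=-1→3; -4=+1→0*
~ ply 5: 0 is terminal -1 (O); from 7 depth 11
compare (X): move=-1 vs pass=+1

zugzwang(7, X) = True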